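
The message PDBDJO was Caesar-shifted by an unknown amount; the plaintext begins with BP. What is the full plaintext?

BPNPVA

From the crib: P(15)−B(1)=14, so the shift is 14.
Subtract 14 from each ciphertext letter:
P(15): 15−14=1 → B
D(3): 3−14=-11≡15 → P
B(1): 1−14=-13≡13 → N
D(3): 3−14=-11≡15 → P
J(9): 9−14=-5≡21 → V
O(14): 14−14=0 → A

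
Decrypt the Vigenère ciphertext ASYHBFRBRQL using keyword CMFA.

Repeat the key across the ciphertext: CMFACMFACMF
A(0)−C(2): -2≡24 → Y
S(18)−M(12): 6 → G
Y(24)−F(5): 19 → T
H(7)−A(0): 7 → H
B(1)−C(2): -1≡25 → Z
F(5)−M(12): -7≡19 → T
R(17)−F(5): 12 → M
B(1)−A(0): 1 → B
R(17)−C(2): 15 → P
Q(16)−M(12): 4 → E
L(11)−F(5): 6 → G

YGTHZTMBPEG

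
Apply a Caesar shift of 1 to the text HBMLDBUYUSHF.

H(7): 7+1=8 → I
B(1): 1+1=2 → C
M(12): 12+1=13 → N
L(11): 11+1=12 → M
D(3): 3+1=4 → E
B(1): 1+1=2 → C
U(20): 20+1=21 → V
Y(24): 24+1=25 → Z
U(20): 20+1=21 → V
S(18): 18+1=19 → T
H(7): 7+1=8 → I
F(5): 5+1=6 → G

ICNMECVZVTIG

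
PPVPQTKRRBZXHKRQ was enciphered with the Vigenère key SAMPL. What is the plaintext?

XPJAFBKFCQHXVVGY

Repeat the key across the ciphertext: SAMPLSAMPLSAMPLS
P(15)−S(18): -3≡23 → X
P(15)−A(0): 15 → P
V(21)−M(12): 9 → J
P(15)−P(15): 0 → A
Q(16)−L(11): 5 → F
T(19)−S(18): 1 → B
K(10)−A(0): 10 → K
R(17)−M(12): 5 → F
R(17)−P(15): 2 → C
B(1)−L(11): -10≡16 → Q
Z(25)−S(18): 7 → H
X(23)−A(0): 23 → X
H(7)−M(12): -5≡21 → V
K(10)−P(15): -5≡21 → V
R(17)−L(11): 6 → G
Q(16)−S(18): -2≡24 → Y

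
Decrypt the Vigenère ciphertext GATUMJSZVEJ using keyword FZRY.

BBCWHKBBQFS

Repeat the key across the ciphertext: FZRYFZRYFZR
G(6)−F(5): 1 → B
A(0)−Z(25): -25≡1 → B
T(19)−R(17): 2 → C
U(20)−Y(24): -4≡22 → W
M(12)−F(5): 7 → H
J(9)−Z(25): -16≡10 → K
S(18)−R(17): 1 → B
Z(25)−Y(24): 1 → B
V(21)−F(5): 16 → Q
E(4)−Z(25): -21≡5 → F
J(9)−R(17): -8≡18 → S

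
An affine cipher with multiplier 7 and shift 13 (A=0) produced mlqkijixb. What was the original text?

lwthdsduc

The inverse of 7 mod 26 is 15, since 7·15=105≡1. Apply D(y)=15·(y−13) mod 26:
m(12): 15·(12−13)=-15≡11 → l
l(11): 15·(11−13)=-30≡22 → w
q(16): 15·(16−13)=45≡19 → t
k(10): 15·(10−13)=-45≡7 → h
i(8): 15·(8−13)=-75≡3 → d
j(9): 15·(9−13)=-60≡18 → s
i(8): 15·(8−13)=-75≡3 → d
x(23): 15·(23−13)=150≡20 → u
b(1): 15·(1−13)=-180≡2 → c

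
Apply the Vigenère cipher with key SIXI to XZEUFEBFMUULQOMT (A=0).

PHBCXMYNECRTIWJB

Repeat the key across the message: SIXISIXISIXISIXI
X(23)+S(18): 41≡15 → P
Z(25)+I(8): 33≡7 → H
E(4)+X(23): 27≡1 → B
U(20)+I(8): 28≡2 → C
F(5)+S(18): 23 → X
E(4)+I(8): 12 → M
B(1)+X(23): 24 → Y
F(5)+I(8): 13 → N
M(12)+S(18): 30≡4 → E
U(20)+I(8): 28≡2 → C
U(20)+X(23): 43≡17 → R
L(11)+I(8): 19 → T
Q(16)+S(18): 34≡8 → I
O(14)+I(8): 22 → W
M(12)+X(23): 35≡9 → J
T(19)+I(8): 27≡1 → B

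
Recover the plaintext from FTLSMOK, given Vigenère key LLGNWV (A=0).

Repeat the key across the ciphertext: LLGNWVL
F(5)−L(11): -6≡20 → U
T(19)−L(11): 8 → I
L(11)−G(6): 5 → F
S(18)−N(13): 5 → F
M(12)−W(22): -10≡16 → Q
O(14)−V(21): -7≡19 → T
K(10)−L(11): -1≡25 → Z

UIFFQTZ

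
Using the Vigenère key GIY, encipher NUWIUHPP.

TCUOCFVX

Repeat the key across the message: GIYGIYGI
N(13)+G(6): 19 → T
U(20)+I(8): 28≡2 → C
W(22)+Y(24): 46≡20 → U
I(8)+G(6): 14 → O
U(20)+I(8): 28≡2 → C
H(7)+Y(24): 31≡5 → F
P(15)+G(6): 21 → V
P(15)+I(8): 23 → X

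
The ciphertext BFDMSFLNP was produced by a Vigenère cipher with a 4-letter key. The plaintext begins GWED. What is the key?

VJZJ

Subtract each crib letter from the matching ciphertext letter (mod 26):
B(1)−G(6)=-5≡21 → V
F(5)−W(22)=-17≡9 → J
D(3)−E(4)=-1≡25 → Z
M(12)−D(3)=9 → J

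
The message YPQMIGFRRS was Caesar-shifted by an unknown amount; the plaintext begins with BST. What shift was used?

From the crib: Y(24)−B(1)=23, so the shift is 23.

23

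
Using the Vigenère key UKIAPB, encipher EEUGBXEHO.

Repeat the key across the message: UKIAPBUKI
E(4)+U(20): 24 → Y
E(4)+K(10): 14 → O
U(20)+I(8): 28≡2 → C
G(6)+A(0): 6 → G
B(1)+P(15): 16 → Q
X(23)+B(1): 24 → Y
E(4)+U(20): 24 → Y
H(7)+K(10): 17 → R
O(14)+I(8): 22 → W

YOCGQYYRW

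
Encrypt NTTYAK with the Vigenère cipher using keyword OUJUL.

Repeat the key across the message: OUJULO
N(13)+O(14): 27≡1 → B
T(19)+U(20): 39≡13 → N
T(19)+J(9): 28≡2 → C
Y(24)+U(20): 44≡18 → S
A(0)+L(11): 11 → L
K(10)+O(14): 24 → Y

BNCSLY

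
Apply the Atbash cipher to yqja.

bjqz

y(24) → b(1)
q(16) → j(9)
j(9) → q(16)
a(0) → z(25)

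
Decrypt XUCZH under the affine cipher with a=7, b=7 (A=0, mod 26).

The inverse of 7 mod 26 is 15, since 7·15=105≡1. Apply D(y)=15·(y−7) mod 26:
X(23): 15·(23−7)=240≡6 → G
U(20): 15·(20−7)=195≡13 → N
C(2): 15·(2−7)=-75≡3 → D
Z(25): 15·(25−7)=270≡10 → K
H(7): 15·(7−7)=0 → A

GNDKA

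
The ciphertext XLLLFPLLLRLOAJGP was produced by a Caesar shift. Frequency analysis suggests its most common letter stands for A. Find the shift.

The most frequent ciphertext letter is L (appears 7 times).
L is position 11; A is position 0.
Shift = 11.

11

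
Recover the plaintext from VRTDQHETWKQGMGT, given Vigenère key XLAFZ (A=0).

YGTYRKTTRLTVMBU

Repeat the key across the ciphertext: XLAFZXLAFZXLAFZ
V(21)−X(23): -2≡24 → Y
R(17)−L(11): 6 → G
T(19)−A(0): 19 → T
D(3)−F(5): -2≡24 → Y
Q(16)−Z(25): -9≡17 → R
H(7)−X(23): -16≡10 → K
E(4)−L(11): -7≡19 → T
T(19)−A(0): 19 → T
W(22)−F(5): 17 → R
K(10)−Z(25): -15≡11 → L
Q(16)−X(23): -7≡19 → T
G(6)−L(11): -5≡21 → V
M(12)−A(0): 12 → M
G(6)−F(5): 1 → B
T(19)−Z(25): -6≡20 → U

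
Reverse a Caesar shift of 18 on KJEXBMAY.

K(10): 10−18=-8≡18 → S
J(9): 9−18=-9≡17 → R
E(4): 4−18=-14≡12 → M
X(23): 23−18=5 → F
B(1): 1−18=-17≡9 → J
M(12): 12−18=-6≡20 → U
A(0): 0−18=-18≡8 → I
Y(24): 24−18=6 → G

SRMFJUIG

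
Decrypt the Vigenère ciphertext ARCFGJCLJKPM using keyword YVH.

CWVHLCEQCMUF

Repeat the key across the ciphertext: YVHYVHYVHYVH
A(0)−Y(24): -24≡2 → C
R(17)−V(21): -4≡22 → W
C(2)−H(7): -5≡21 → V
F(5)−Y(24): -19≡7 → H
G(6)−V(21): -15≡11 → L
J(9)−H(7): 2 → C
C(2)−Y(24): -22≡4 → E
L(11)−V(21): -10≡16 → Q
J(9)−H(7): 2 → C
K(10)−Y(24): -14≡12 → M
P(15)−V(21): -6≡20 → U
M(12)−H(7): 5 → F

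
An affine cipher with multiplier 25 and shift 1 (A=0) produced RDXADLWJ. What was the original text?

The inverse of 25 mod 26 is 25, since 25·25=625≡1. Apply D(y)=25·(y−1) mod 26:
R(17): 25·(17−1)=400≡10 → K
D(3): 25·(3−1)=50≡24 → Y
X(23): 25·(23−1)=550≡4 → E
A(0): 25·(0−1)=-25≡1 → B
D(3): 25·(3−1)=50≡24 → Y
L(11): 25·(11−1)=250≡16 → Q
W(22): 25·(22−1)=525≡5 → F
J(9): 25·(9−1)=200≡18 → S

KYEBYQFS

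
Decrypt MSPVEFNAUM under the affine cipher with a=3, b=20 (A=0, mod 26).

The inverse of 3 mod 26 is 9, since 3·9=27≡1. Apply D(y)=9·(y−20) mod 26:
M(12): 9·(12−20)=-72≡6 → G
S(18): 9·(18−20)=-18≡8 → I
P(15): 9·(15−20)=-45≡7 → H
V(21): 9·(21−20)=9 → J
E(4): 9·(4−20)=-144≡12 → M
F(5): 9·(5−20)=-135≡21 → V
N(13): 9·(13−20)=-63≡15 → P
A(0): 9·(0−20)=-180≡2 → C
U(20): 9·(20−20)=0 → A
M(12): 9·(12−20)=-72≡6 → G

GIHJMVPCAG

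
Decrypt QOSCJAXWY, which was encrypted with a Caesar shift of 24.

Q(16): 16−24=-8≡18 → S
O(14): 14−24=-10≡16 → Q
S(18): 18−24=-6≡20 → U
C(2): 2−24=-22≡4 → E
J(9): 9−24=-15≡11 → L
A(0): 0−24=-24≡2 → C
X(23): 23−24=-1≡25 → Z
W(22): 22−24=-2≡24 → Y
Y(24): 24−24=0 → A

SQUELCZYA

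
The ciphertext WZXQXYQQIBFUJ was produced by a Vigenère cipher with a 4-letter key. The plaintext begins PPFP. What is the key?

Subtract each crib letter from the matching ciphertext letter (mod 26):
W(22)−P(15)=7 → H
Z(25)−P(15)=10 → K
X(23)−F(5)=18 → S
Q(16)−P(15)=1 → B

HKSB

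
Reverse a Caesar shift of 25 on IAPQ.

JBQR

I(8): 8−25=-17≡9 → J
A(0): 0−25=-25≡1 → B
P(15): 15−25=-10≡16 → Q
Q(16): 16−25=-9≡17 → R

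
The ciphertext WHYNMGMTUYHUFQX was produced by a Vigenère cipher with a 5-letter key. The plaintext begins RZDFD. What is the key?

Subtract each crib letter from the matching ciphertext letter (mod 26):
W(22)−R(17)=5 → F
H(7)−Z(25)=-18≡8 → I
Y(24)−D(3)=21 → V
N(13)−F(5)=8 → I
M(12)−D(3)=9 → J

FIVIJ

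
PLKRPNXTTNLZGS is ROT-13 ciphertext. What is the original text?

CYXECAKGGAYMTF

P(15): 15−13=2 → C
L(11): 11−13=-2≡24 → Y
K(10): 10−13=-3≡23 → X
R(17): 17−13=4 → E
P(15): 15−13=2 → C
N(13): 13−13=0 → A
X(23): 23−13=10 → K
T(19): 19−13=6 → G
T(19): 19−13=6 → G
N(13): 13−13=0 → A
L(11): 11−13=-2≡24 → Y
Z(25): 25−13=12 → M
G(6): 6−13=-7≡19 → T
S(18): 18−13=5 → F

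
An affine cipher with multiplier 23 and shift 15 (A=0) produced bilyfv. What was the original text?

The inverse of 23 mod 26 is 17, since 23·17=391≡1. Apply D(y)=17·(y−15) mod 26:
b(1): 17·(1−15)=-238≡22 → w
i(8): 17·(8−15)=-119≡11 → l
l(11): 17·(11−15)=-68≡10 → k
y(24): 17·(24−15)=153≡23 → x
f(5): 17·(5−15)=-170≡12 → m
v(21): 17·(21−15)=102≡24 → y

wlkxmy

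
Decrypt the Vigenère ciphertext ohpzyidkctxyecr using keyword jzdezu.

Repeat the key across the ciphertext: jzdezujzdezujzd
o(14)−j(9): 5 → f
h(7)−z(25): -18≡8 → i
p(15)−d(3): 12 → m
z(25)−e(4): 21 → v
y(24)−z(25): -1≡25 → z
i(8)−u(20): -12≡14 → o
d(3)−j(9): -6≡20 → u
k(10)−z(25): -15≡11 → l
c(2)−d(3): -1≡25 → z
t(19)−e(4): 15 → p
x(23)−z(25): -2≡24 → y
y(24)−u(20): 4 → e
e(4)−j(9): -5≡21 → v
c(2)−z(25): -23≡3 → d
r(17)−d(3): 14 → o

fimvzoulzpyevdo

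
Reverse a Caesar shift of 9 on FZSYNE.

F(5): 5−9=-4≡22 → W
Z(25): 25−9=16 → Q
S(18): 18−9=9 → J
Y(24): 24−9=15 → P
N(13): 13−9=4 → E
E(4): 4−9=-5≡21 → V

WQJPEV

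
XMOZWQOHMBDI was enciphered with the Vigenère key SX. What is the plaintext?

FPWCETWKUELL

Repeat the key across the ciphertext: SXSXSXSXSXSX
X(23)−S(18): 5 → F
M(12)−X(23): -11≡15 → P
O(14)−S(18): -4≡22 → W
Z(25)−X(23): 2 → C
W(22)−S(18): 4 → E
Q(16)−X(23): -7≡19 → T
O(14)−S(18): -4≡22 → W
H(7)−X(23): -16≡10 → K
M(12)−S(18): -6≡20 → U
B(1)−X(23): -22≡4 → E
D(3)−S(18): -15≡11 → L
I(8)−X(23): -15≡11 → L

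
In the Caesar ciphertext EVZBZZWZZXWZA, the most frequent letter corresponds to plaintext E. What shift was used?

21

The most frequent ciphertext letter is Z (appears 6 times).
Z is position 25; E is position 4.
Shift = 21.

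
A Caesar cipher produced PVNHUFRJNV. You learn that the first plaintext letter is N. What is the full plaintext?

From the crib: P(15)−N(13)=2, so the shift is 2.
Subtract 2 from each ciphertext letter:
P(15): 15−2=13 → N
V(21): 21−2=19 → T
N(13): 13−2=11 → L
H(7): 7−2=5 → F
U(20): 20−2=18 → S
F(5): 5−2=3 → D
R(17): 17−2=15 → P
J(9): 9−2=7 → H
N(13): 13−2=11 → L
V(21): 21−2=19 → T

NTLFSDPHLT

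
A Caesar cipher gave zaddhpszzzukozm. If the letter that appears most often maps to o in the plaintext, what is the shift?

The most frequent ciphertext letter is z (appears 5 times).
z is position 25; o is position 14.
Shift = 11.

11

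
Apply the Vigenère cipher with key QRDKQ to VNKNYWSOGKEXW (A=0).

Repeat the key across the message: QRDKQQRDKQQRD
V(21)+Q(16): 37≡11 → L
N(13)+R(17): 30≡4 → E
K(10)+D(3): 13 → N
N(13)+K(10): 23 → X
Y(24)+Q(16): 40≡14 → O
W(22)+Q(16): 38≡12 → M
S(18)+R(17): 35≡9 → J
O(14)+D(3): 17 → R
G(6)+K(10): 16 → Q
K(10)+Q(16): 26≡0 → A
E(4)+Q(16): 20 → U
X(23)+R(17): 40≡14 → O
W(22)+D(3): 25 → Z

LENXOMJRQAUOZ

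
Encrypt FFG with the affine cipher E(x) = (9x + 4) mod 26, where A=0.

XXG

F(5): 9·5+4=49≡23 → X
F(5): 9·5+4=49≡23 → X
G(6): 9·6+4=58≡6 → G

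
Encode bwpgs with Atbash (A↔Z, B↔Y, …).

b(1) → y(24)
w(22) → d(3)
p(15) → k(10)
g(6) → t(19)
s(18) → h(7)

ydkth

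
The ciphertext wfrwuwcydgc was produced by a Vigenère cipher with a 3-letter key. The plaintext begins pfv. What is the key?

Subtract each crib letter from the matching ciphertext letter (mod 26):
w(22)−p(15)=7 → h
f(5)−f(5)=0 → a
r(17)−v(21)=-4≡22 → w

haw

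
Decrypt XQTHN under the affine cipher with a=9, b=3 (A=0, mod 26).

INWME

The inverse of 9 mod 26 is 3, since 9·3=27≡1. Apply D(y)=3·(y−3) mod 26:
X(23): 3·(23−3)=60≡8 → I
Q(16): 3·(16−3)=39≡13 → N
T(19): 3·(19−3)=48≡22 → W
H(7): 3·(7−3)=12 → M
N(13): 3·(13−3)=30≡4 → E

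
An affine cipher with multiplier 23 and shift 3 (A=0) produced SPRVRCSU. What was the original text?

VWEUEJVD

The inverse of 23 mod 26 is 17, since 23·17=391≡1. Apply D(y)=17·(y−3) mod 26:
S(18): 17·(18−3)=255≡21 → V
P(15): 17·(15−3)=204≡22 → W
R(17): 17·(17−3)=238≡4 → E
V(21): 17·(21−3)=306≡20 → U
R(17): 17·(17−3)=238≡4 → E
C(2): 17·(2−3)=-17≡9 → J
S(18): 17·(18−3)=255≡21 → V
U(20): 17·(20−3)=289≡3 → D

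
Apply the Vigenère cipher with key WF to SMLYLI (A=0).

Repeat the key across the message: WFWFWF
S(18)+W(22): 40≡14 → O
M(12)+F(5): 17 → R
L(11)+W(22): 33≡7 → H
Y(24)+F(5): 29≡3 → D
L(11)+W(22): 33≡7 → H
I(8)+F(5): 13 → N

ORHDHN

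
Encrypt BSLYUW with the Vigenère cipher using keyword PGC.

Repeat the key across the message: PGCPGC
B(1)+P(15): 16 → Q
S(18)+G(6): 24 → Y
L(11)+C(2): 13 → N
Y(24)+P(15): 39≡13 → N
U(20)+G(6): 26≡0 → A
W(22)+C(2): 24 → Y

QYNNAY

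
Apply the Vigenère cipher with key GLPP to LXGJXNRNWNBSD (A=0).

RIVYDYGCCYQHJ

Repeat the key across the message: GLPPGLPPGLPPG
L(11)+G(6): 17 → R
X(23)+L(11): 34≡8 → I
G(6)+P(15): 21 → V
J(9)+P(15): 24 → Y
X(23)+G(6): 29≡3 → D
N(13)+L(11): 24 → Y
R(17)+P(15): 32≡6 → G
N(13)+P(15): 28≡2 → C
W(22)+G(6): 28≡2 → C
N(13)+L(11): 24 → Y
B(1)+P(15): 16 → Q
S(18)+P(15): 33≡7 → H
D(3)+G(6): 9 → J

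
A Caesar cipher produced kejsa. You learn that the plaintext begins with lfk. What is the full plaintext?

From the crib: k(10)−l(11)=-1≡25, so the shift is 25.
Subtract 25 from each ciphertext letter:
k(10): 10−25=-15≡11 → l
e(4): 4−25=-21≡5 → f
j(9): 9−25=-16≡10 → k
s(18): 18−25=-7≡19 → t
a(0): 0−25=-25≡1 → b

lfktb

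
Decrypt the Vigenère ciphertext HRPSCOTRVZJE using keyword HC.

Repeat the key across the ciphertext: HCHCHCHCHCHC
H(7)−H(7): 0 → A
R(17)−C(2): 15 → P
P(15)−H(7): 8 → I
S(18)−C(2): 16 → Q
C(2)−H(7): -5≡21 → V
O(14)−C(2): 12 → M
T(19)−H(7): 12 → M
R(17)−C(2): 15 → P
V(21)−H(7): 14 → O
Z(25)−C(2): 23 → X
J(9)−H(7): 2 → C
E(4)−C(2): 2 → C

APIQVMMPOXCC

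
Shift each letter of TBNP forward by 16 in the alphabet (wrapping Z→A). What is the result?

JRDF

T(19): 19+16=35≡9 → J
B(1): 1+16=17 → R
N(13): 13+16=29≡3 → D
P(15): 15+16=31≡5 → F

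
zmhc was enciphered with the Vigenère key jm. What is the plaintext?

qayq

Repeat the key across the ciphertext: jmjm
z(25)−j(9): 16 → q
m(12)−m(12): 0 → a
h(7)−j(9): -2≡24 → y
c(2)−m(12): -10≡16 → q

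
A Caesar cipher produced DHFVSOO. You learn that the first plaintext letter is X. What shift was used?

From the crib: D(3)−X(23)=-20≡6, so the shift is 6.

6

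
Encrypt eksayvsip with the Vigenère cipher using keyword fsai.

jcsidnsqu

Repeat the key across the message: fsaifsaif
e(4)+f(5): 9 → j
k(10)+s(18): 28≡2 → c
s(18)+a(0): 18 → s
a(0)+i(8): 8 → i
y(24)+f(5): 29≡3 → d
v(21)+s(18): 39≡13 → n
s(18)+a(0): 18 → s
i(8)+i(8): 16 → q
p(15)+f(5): 20 → u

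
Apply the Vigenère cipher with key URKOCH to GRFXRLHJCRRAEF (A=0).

AIPLTSBAMFTHYW

Repeat the key across the message: URKOCHURKOCHUR
G(6)+U(20): 26≡0 → A
R(17)+R(17): 34≡8 → I
F(5)+K(10): 15 → P
X(23)+O(14): 37≡11 → L
R(17)+C(2): 19 → T
L(11)+H(7): 18 → S
H(7)+U(20): 27≡1 → B
J(9)+R(17): 26≡0 → A
C(2)+K(10): 12 → M
R(17)+O(14): 31≡5 → F
R(17)+C(2): 19 → T
A(0)+H(7): 7 → H
E(4)+U(20): 24 → Y
F(5)+R(17): 22 → W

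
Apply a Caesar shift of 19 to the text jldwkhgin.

cewpdazbg

j(9): 9+19=28≡2 → c
l(11): 11+19=30≡4 → e
d(3): 3+19=22 → w
w(22): 22+19=41≡15 → p
k(10): 10+19=29≡3 → d
h(7): 7+19=26≡0 → a
g(6): 6+19=25 → z
i(8): 8+19=27≡1 → b
n(13): 13+19=32≡6 → g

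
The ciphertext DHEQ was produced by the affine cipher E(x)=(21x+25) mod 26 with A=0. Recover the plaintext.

UOZH

The inverse of 21 mod 26 is 5, since 21·5=105≡1. Apply D(y)=5·(y−25) mod 26:
D(3): 5·(3−25)=-110≡20 → U
H(7): 5·(7−25)=-90≡14 → O
E(4): 5·(4−25)=-105≡25 → Z
Q(16): 5·(16−25)=-45≡7 → H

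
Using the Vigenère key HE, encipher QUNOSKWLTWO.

XYUSZODPAAV

Repeat the key across the message: HEHEHEHEHEH
Q(16)+H(7): 23 → X
U(20)+E(4): 24 → Y
N(13)+H(7): 20 → U
O(14)+E(4): 18 → S
S(18)+H(7): 25 → Z
K(10)+E(4): 14 → O
W(22)+H(7): 29≡3 → D
L(11)+E(4): 15 → P
T(19)+H(7): 26≡0 → A
W(22)+E(4): 26≡0 → A
O(14)+H(7): 21 → V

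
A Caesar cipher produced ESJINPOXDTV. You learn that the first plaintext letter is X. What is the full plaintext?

XLCBGIHQWMO

From the crib: E(4)−X(23)=-19≡7, so the shift is 7.
Subtract 7 from each ciphertext letter:
E(4): 4−7=-3≡23 → X
S(18): 18−7=11 → L
J(9): 9−7=2 → C
I(8): 8−7=1 → B
N(13): 13−7=6 → G
P(15): 15−7=8 → I
O(14): 14−7=7 → H
X(23): 23−7=16 → Q
D(3): 3−7=-4≡22 → W
T(19): 19−7=12 → M
V(21): 21−7=14 → O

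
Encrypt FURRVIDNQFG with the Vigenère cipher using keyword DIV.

ICMUDDGVLIO

Repeat the key across the message: DIVDIVDIVDI
F(5)+D(3): 8 → I
U(20)+I(8): 28≡2 → C
R(17)+V(21): 38≡12 → M
R(17)+D(3): 20 → U
V(21)+I(8): 29≡3 → D
I(8)+V(21): 29≡3 → D
D(3)+D(3): 6 → G
N(13)+I(8): 21 → V
Q(16)+V(21): 37≡11 → L
F(5)+D(3): 8 → I
G(6)+I(8): 14 → O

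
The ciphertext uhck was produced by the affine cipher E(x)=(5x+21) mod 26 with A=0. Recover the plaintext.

fsrd

The inverse of 5 mod 26 is 21, since 5·21=105≡1. Apply D(y)=21·(y−21) mod 26:
u(20): 21·(20−21)=-21≡5 → f
h(7): 21·(7−21)=-294≡18 → s
c(2): 21·(2−21)=-399≡17 → r
k(10): 21·(10−21)=-231≡3 → d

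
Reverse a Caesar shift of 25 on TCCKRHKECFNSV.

T(19): 19−25=-6≡20 → U
C(2): 2−25=-23≡3 → D
C(2): 2−25=-23≡3 → D
K(10): 10−25=-15≡11 → L
R(17): 17−25=-8≡18 → S
H(7): 7−25=-18≡8 → I
K(10): 10−25=-15≡11 → L
E(4): 4−25=-21≡5 → F
C(2): 2−25=-23≡3 → D
F(5): 5−25=-20≡6 → G
N(13): 13−25=-12≡14 → O
S(18): 18−25=-7≡19 → T
V(21): 21−25=-4≡22 → W

UDDLSILFDGOTW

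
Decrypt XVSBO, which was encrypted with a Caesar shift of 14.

JHENA

X(23): 23−14=9 → J
V(21): 21−14=7 → H
S(18): 18−14=4 → E
B(1): 1−14=-13≡13 → N
O(14): 14−14=0 → A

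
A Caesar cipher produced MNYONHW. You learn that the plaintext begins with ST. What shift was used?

From the crib: M(12)−S(18)=-6≡20, so the shift is 20.

20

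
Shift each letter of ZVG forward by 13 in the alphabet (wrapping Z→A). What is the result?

Z(25): 25+13=38≡12 → M
V(21): 21+13=34≡8 → I
G(6): 6+13=19 → T

MIT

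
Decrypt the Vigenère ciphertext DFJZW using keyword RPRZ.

Repeat the key across the ciphertext: RPRZR
D(3)−R(17): -14≡12 → M
F(5)−P(15): -10≡16 → Q
J(9)−R(17): -8≡18 → S
Z(25)−Z(25): 0 → A
W(22)−R(17): 5 → F

MQSAF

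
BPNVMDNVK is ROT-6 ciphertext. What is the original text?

VJHPGXHPE

B(1): 1−6=-5≡21 → V
P(15): 15−6=9 → J
N(13): 13−6=7 → H
V(21): 21−6=15 → P
M(12): 12−6=6 → G
D(3): 3−6=-3≡23 → X
N(13): 13−6=7 → H
V(21): 21−6=15 → P
K(10): 10−6=4 → E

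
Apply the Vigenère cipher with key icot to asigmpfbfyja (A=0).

iuwzurtunaxt

Repeat the key across the message: icoticoticot
a(0)+i(8): 8 → i
s(18)+c(2): 20 → u
i(8)+o(14): 22 → w
g(6)+t(19): 25 → z
m(12)+i(8): 20 → u
p(15)+c(2): 17 → r
f(5)+o(14): 19 → t
b(1)+t(19): 20 → u
f(5)+i(8): 13 → n
y(24)+c(2): 26≡0 → a
j(9)+o(14): 23 → x
a(0)+t(19): 19 → t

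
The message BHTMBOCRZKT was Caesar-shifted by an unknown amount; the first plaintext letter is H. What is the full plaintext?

From the crib: B(1)−H(7)=-6≡20, so the shift is 20.
Subtract 20 from each ciphertext letter:
B(1): 1−20=-19≡7 → H
H(7): 7−20=-13≡13 → N
T(19): 19−20=-1≡25 → Z
M(12): 12−20=-8≡18 → S
B(1): 1−20=-19≡7 → H
O(14): 14−20=-6≡20 → U
C(2): 2−20=-18≡8 → I
R(17): 17−20=-3≡23 → X
Z(25): 25−20=5 → F
K(10): 10−20=-10≡16 → Q
T(19): 19−20=-1≡25 → Z

HNZSHUIXFQZ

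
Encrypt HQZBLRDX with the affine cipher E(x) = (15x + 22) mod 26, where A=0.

H(7): 15·7+22=127≡23 → X
Q(16): 15·16+22=262≡2 → C
Z(25): 15·25+22=397≡7 → H
B(1): 15·1+22=37≡11 → L
L(11): 15·11+22=187≡5 → F
R(17): 15·17+22=277≡17 → R
D(3): 15·3+22=67≡15 → P
X(23): 15·23+22=367≡3 → D

XCHLFRPD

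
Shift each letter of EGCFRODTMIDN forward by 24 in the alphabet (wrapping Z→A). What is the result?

E(4): 4+24=28≡2 → C
G(6): 6+24=30≡4 → E
C(2): 2+24=26≡0 → A
F(5): 5+24=29≡3 → D
R(17): 17+24=41≡15 → P
O(14): 14+24=38≡12 → M
D(3): 3+24=27≡1 → B
T(19): 19+24=43≡17 → R
M(12): 12+24=36≡10 → K
I(8): 8+24=32≡6 → G
D(3): 3+24=27≡1 → B
N(13): 13+24=37≡11 → L

CEADPMBRKGBL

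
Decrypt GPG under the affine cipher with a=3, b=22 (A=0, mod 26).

The inverse of 3 mod 26 is 9, since 3·9=27≡1. Apply D(y)=9·(y−22) mod 26:
G(6): 9·(6−22)=-144≡12 → M
P(15): 9·(15−22)=-63≡15 → P
G(6): 9·(6−22)=-144≡12 → M

MPM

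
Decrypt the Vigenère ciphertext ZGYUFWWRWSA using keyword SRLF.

Repeat the key across the ciphertext: SRLFSRLFSRL
Z(25)−S(18): 7 → H
G(6)−R(17): -11≡15 → P
Y(24)−L(11): 13 → N
U(20)−F(5): 15 → P
F(5)−S(18): -13≡13 → N
W(22)−R(17): 5 → F
W(22)−L(11): 11 → L
R(17)−F(5): 12 → M
W(22)−S(18): 4 → E
S(18)−R(17): 1 → B
A(0)−L(11): -11≡15 → P

HPNPNFLMEBP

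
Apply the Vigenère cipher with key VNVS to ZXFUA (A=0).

UKAMV

Repeat the key across the message: VNVSV
Z(25)+V(21): 46≡20 → U
X(23)+N(13): 36≡10 → K
F(5)+V(21): 26≡0 → A
U(20)+S(18): 38≡12 → M
A(0)+V(21): 21 → V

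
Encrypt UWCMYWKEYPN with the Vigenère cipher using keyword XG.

Repeat the key across the message: XGXGXGXGXGX
U(20)+X(23): 43≡17 → R
W(22)+G(6): 28≡2 → C
C(2)+X(23): 25 → Z
M(12)+G(6): 18 → S
Y(24)+X(23): 47≡21 → V
W(22)+G(6): 28≡2 → C
K(10)+X(23): 33≡7 → H
E(4)+G(6): 10 → K
Y(24)+X(23): 47≡21 → V
P(15)+G(6): 21 → V
N(13)+X(23): 36≡10 → K

RCZSVCHKVVK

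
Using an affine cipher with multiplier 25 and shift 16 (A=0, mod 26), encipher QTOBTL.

AXCPXF

Q(16): 25·16+16=416≡0 → A
T(19): 25·19+16=491≡23 → X
O(14): 25·14+16=366≡2 → C
B(1): 25·1+16=41≡15 → P
T(19): 25·19+16=491≡23 → X
L(11): 25·11+16=291≡5 → F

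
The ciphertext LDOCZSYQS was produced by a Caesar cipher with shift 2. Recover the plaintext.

L(11): 11−2=9 → J
D(3): 3−2=1 → B
O(14): 14−2=12 → M
C(2): 2−2=0 → A
Z(25): 25−2=23 → X
S(18): 18−2=16 → Q
Y(24): 24−2=22 → W
Q(16): 16−2=14 → O
S(18): 18−2=16 → Q

JBMAXQWOQ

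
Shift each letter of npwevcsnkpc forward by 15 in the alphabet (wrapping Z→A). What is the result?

celtkrhczer

n(13): 13+15=28≡2 → c
p(15): 15+15=30≡4 → e
w(22): 22+15=37≡11 → l
e(4): 4+15=19 → t
v(21): 21+15=36≡10 → k
c(2): 2+15=17 → r
s(18): 18+15=33≡7 → h
n(13): 13+15=28≡2 → c
k(10): 10+15=25 → z
p(15): 15+15=30≡4 → e
c(2): 2+15=17 → r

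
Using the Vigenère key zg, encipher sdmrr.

rjlxq

Repeat the key across the message: zgzgz
s(18)+z(25): 43≡17 → r
d(3)+g(6): 9 → j
m(12)+z(25): 37≡11 → l
r(17)+g(6): 23 → x
r(17)+z(25): 42≡16 → q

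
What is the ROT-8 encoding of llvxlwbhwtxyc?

l(11): 11+8=19 → t
l(11): 11+8=19 → t
v(21): 21+8=29≡3 → d
x(23): 23+8=31≡5 → f
l(11): 11+8=19 → t
w(22): 22+8=30≡4 → e
b(1): 1+8=9 → j
h(7): 7+8=15 → p
w(22): 22+8=30≡4 → e
t(19): 19+8=27≡1 → b
x(23): 23+8=31≡5 → f
y(24): 24+8=32≡6 → g
c(2): 2+8=10 → k

ttdftejpebfgk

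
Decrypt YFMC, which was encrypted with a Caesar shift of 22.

CJQG

Y(24): 24−22=2 → C
F(5): 5−22=-17≡9 → J
M(12): 12−22=-10≡16 → Q
C(2): 2−22=-20≡6 → G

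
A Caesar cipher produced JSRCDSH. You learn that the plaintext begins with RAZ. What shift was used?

18

From the crib: J(9)−R(17)=-8≡18, so the shift is 18.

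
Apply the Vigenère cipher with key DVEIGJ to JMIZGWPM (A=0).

Repeat the key across the message: DVEIGJDV
J(9)+D(3): 12 → M
M(12)+V(21): 33≡7 → H
I(8)+E(4): 12 → M
Z(25)+I(8): 33≡7 → H
G(6)+G(6): 12 → M
W(22)+J(9): 31≡5 → F
P(15)+D(3): 18 → S
M(12)+V(21): 33≡7 → H

MHMHMFSH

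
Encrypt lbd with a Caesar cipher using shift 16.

brt

l(11): 11+16=27≡1 → b
b(1): 1+16=17 → r
d(3): 3+16=19 → t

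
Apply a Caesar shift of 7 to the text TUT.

T(19): 19+7=26≡0 → A
U(20): 20+7=27≡1 → B
T(19): 19+7=26≡0 → A

ABA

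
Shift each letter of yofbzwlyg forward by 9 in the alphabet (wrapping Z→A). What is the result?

hxokifuhp

y(24): 24+9=33≡7 → h
o(14): 14+9=23 → x
f(5): 5+9=14 → o
b(1): 1+9=10 → k
z(25): 25+9=34≡8 → i
w(22): 22+9=31≡5 → f
l(11): 11+9=20 → u
y(24): 24+9=33≡7 → h
g(6): 6+9=15 → p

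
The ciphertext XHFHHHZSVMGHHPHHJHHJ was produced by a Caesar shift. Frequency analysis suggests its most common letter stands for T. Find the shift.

14

The most frequent ciphertext letter is H (appears 10 times).
H is position 7; T is position 19.
Shift = -12≡14.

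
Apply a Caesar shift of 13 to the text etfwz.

e(4): 4+13=17 → r
t(19): 19+13=32≡6 → g
f(5): 5+13=18 → s
w(22): 22+13=35≡9 → j
z(25): 25+13=38≡12 → m

rgsjm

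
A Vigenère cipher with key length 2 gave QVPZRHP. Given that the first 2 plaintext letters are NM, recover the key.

Subtract each crib letter from the matching ciphertext letter (mod 26):
Q(16)−N(13)=3 → D
V(21)−M(12)=9 → J

DJ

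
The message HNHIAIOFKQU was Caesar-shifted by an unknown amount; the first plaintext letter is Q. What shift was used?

From the crib: H(7)−Q(16)=-9≡17, so the shift is 17.

17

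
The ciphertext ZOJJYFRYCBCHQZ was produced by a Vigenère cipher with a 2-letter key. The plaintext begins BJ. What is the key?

YF

Subtract each crib letter from the matching ciphertext letter (mod 26):
Z(25)−B(1)=24 → Y
O(14)−J(9)=5 → F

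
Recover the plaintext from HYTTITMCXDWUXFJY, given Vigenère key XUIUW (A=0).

Repeat the key across the ciphertext: XUIUWXUIUWXUIUWX
H(7)−X(23): -16≡10 → K
Y(24)−U(20): 4 → E
T(19)−I(8): 11 → L
T(19)−U(20): -1≡25 → Z
I(8)−W(22): -14≡12 → M
T(19)−X(23): -4≡22 → W
M(12)−U(20): -8≡18 → S
C(2)−I(8): -6≡20 → U
X(23)−U(20): 3 → D
D(3)−W(22): -19≡7 → H
W(22)−X(23): -1≡25 → Z
U(20)−U(20): 0 → A
X(23)−I(8): 15 → P
F(5)−U(20): -15≡11 → L
J(9)−W(22): -13≡13 → N
Y(24)−X(23): 1 → B

KELZMWSUDHZAPLNB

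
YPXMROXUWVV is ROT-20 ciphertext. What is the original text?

EVDSXUDACBB

Y(24): 24−20=4 → E
P(15): 15−20=-5≡21 → V
X(23): 23−20=3 → D
M(12): 12−20=-8≡18 → S
R(17): 17−20=-3≡23 → X
O(14): 14−20=-6≡20 → U
X(23): 23−20=3 → D
U(20): 20−20=0 → A
W(22): 22−20=2 → C
V(21): 21−20=1 → B
V(21): 21−20=1 → B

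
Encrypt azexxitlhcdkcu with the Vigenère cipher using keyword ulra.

ukvxrtklbnukwf

Repeat the key across the message: ulraulraulraul
a(0)+u(20): 20 → u
z(25)+l(11): 36≡10 → k
e(4)+r(17): 21 → v
x(23)+a(0): 23 → x
x(23)+u(20): 43≡17 → r
i(8)+l(11): 19 → t
t(19)+r(17): 36≡10 → k
l(11)+a(0): 11 → l
h(7)+u(20): 27≡1 → b
c(2)+l(11): 13 → n
d(3)+r(17): 20 → u
k(10)+a(0): 10 → k
c(2)+u(20): 22 → w
u(20)+l(11): 31≡5 → f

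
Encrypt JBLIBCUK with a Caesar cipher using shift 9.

J(9): 9+9=18 → S
B(1): 1+9=10 → K
L(11): 11+9=20 → U
I(8): 8+9=17 → R
B(1): 1+9=10 → K
C(2): 2+9=11 → L
U(20): 20+9=29≡3 → D
K(10): 10+9=19 → T

SKURKLDT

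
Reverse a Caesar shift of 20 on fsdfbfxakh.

lyjlhldgqn

f(5): 5−20=-15≡11 → l
s(18): 18−20=-2≡24 → y
d(3): 3−20=-17≡9 → j
f(5): 5−20=-15≡11 → l
b(1): 1−20=-19≡7 → h
f(5): 5−20=-15≡11 → l
x(23): 23−20=3 → d
a(0): 0−20=-20≡6 → g
k(10): 10−20=-10≡16 → q
h(7): 7−20=-13≡13 → n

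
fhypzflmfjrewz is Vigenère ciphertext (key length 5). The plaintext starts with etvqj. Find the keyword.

Subtract each crib letter from the matching ciphertext letter (mod 26):
f(5)−e(4)=1 → b
h(7)−t(19)=-12≡14 → o
y(24)−v(21)=3 → d
p(15)−q(16)=-1≡25 → z
z(25)−j(9)=16 → q

bodzq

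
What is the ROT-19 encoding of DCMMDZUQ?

D(3): 3+19=22 → W
C(2): 2+19=21 → V
M(12): 12+19=31≡5 → F
M(12): 12+19=31≡5 → F
D(3): 3+19=22 → W
Z(25): 25+19=44≡18 → S
U(20): 20+19=39≡13 → N
Q(16): 16+19=35≡9 → J

WVFFWSNJ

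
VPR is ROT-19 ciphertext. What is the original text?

V(21): 21−19=2 → C
P(15): 15−19=-4≡22 → W
R(17): 17−19=-2≡24 → Y

CWY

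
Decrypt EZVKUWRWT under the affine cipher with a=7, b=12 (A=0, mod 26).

KNFWQUXUB

The inverse of 7 mod 26 is 15, since 7·15=105≡1. Apply D(y)=15·(y−12) mod 26:
E(4): 15·(4−12)=-120≡10 → K
Z(25): 15·(25−12)=195≡13 → N
V(21): 15·(21−12)=135≡5 → F
K(10): 15·(10−12)=-30≡22 → W
U(20): 15·(20−12)=120≡16 → Q
W(22): 15·(22−12)=150≡20 → U
R(17): 15·(17−12)=75≡23 → X
W(22): 15·(22−12)=150≡20 → U
T(19): 15·(19−12)=105≡1 → B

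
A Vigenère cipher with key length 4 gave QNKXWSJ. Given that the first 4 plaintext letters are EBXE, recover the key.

MMNT

Subtract each crib letter from the matching ciphertext letter (mod 26):
Q(16)−E(4)=12 → M
N(13)−B(1)=12 → M
K(10)−X(23)=-13≡13 → N
X(23)−E(4)=19 → T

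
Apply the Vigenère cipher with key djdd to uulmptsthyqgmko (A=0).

Repeat the key across the message: djdddjdddjdddjd
u(20)+d(3): 23 → x
u(20)+j(9): 29≡3 → d
l(11)+d(3): 14 → o
m(12)+d(3): 15 → p
p(15)+d(3): 18 → s
t(19)+j(9): 28≡2 → c
s(18)+d(3): 21 → v
t(19)+d(3): 22 → w
h(7)+d(3): 10 → k
y(24)+j(9): 33≡7 → h
q(16)+d(3): 19 → t
g(6)+d(3): 9 → j
m(12)+d(3): 15 → p
k(10)+j(9): 19 → t
o(14)+d(3): 17 → r

xdopscvwkhtjptr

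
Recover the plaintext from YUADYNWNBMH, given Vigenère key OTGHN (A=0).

KBUWLZDHUZT

Repeat the key across the ciphertext: OTGHNOTGHNO
Y(24)−O(14): 10 → K
U(20)−T(19): 1 → B
A(0)−G(6): -6≡20 → U
D(3)−H(7): -4≡22 → W
Y(24)−N(13): 11 → L
N(13)−O(14): -1≡25 → Z
W(22)−T(19): 3 → D
N(13)−G(6): 7 → H
B(1)−H(7): -6≡20 → U
M(12)−N(13): -1≡25 → Z
H(7)−O(14): -7≡19 → T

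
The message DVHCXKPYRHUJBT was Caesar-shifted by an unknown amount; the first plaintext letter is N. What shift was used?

From the crib: D(3)−N(13)=-10≡16, so the shift is 16.

16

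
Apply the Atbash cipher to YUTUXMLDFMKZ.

Y(24) → B(1)
U(20) → F(5)
T(19) → G(6)
U(20) → F(5)
X(23) → C(2)
M(12) → N(13)
L(11) → O(14)
D(3) → W(22)
F(5) → U(20)
M(12) → N(13)
K(10) → P(15)
Z(25) → A(0)

BFGFCNOWUNPA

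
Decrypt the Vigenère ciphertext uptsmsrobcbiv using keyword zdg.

vmntjmslvdycw

Repeat the key across the ciphertext: zdgzdgzdgzdgz
u(20)−z(25): -5≡21 → v
p(15)−d(3): 12 → m
t(19)−g(6): 13 → n
s(18)−z(25): -7≡19 → t
m(12)−d(3): 9 → j
s(18)−g(6): 12 → m
r(17)−z(25): -8≡18 → s
o(14)−d(3): 11 → l
b(1)−g(6): -5≡21 → v
c(2)−z(25): -23≡3 → d
b(1)−d(3): -2≡24 → y
i(8)−g(6): 2 → c
v(21)−z(25): -4≡22 → w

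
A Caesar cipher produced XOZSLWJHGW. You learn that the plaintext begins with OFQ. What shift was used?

9

From the crib: X(23)−O(14)=9, so the shift is 9.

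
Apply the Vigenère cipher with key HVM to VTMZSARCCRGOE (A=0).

Repeat the key across the message: HVMHVMHVMHVMH
V(21)+H(7): 28≡2 → C
T(19)+V(21): 40≡14 → O
M(12)+M(12): 24 → Y
Z(25)+H(7): 32≡6 → G
S(18)+V(21): 39≡13 → N
A(0)+M(12): 12 → M
R(17)+H(7): 24 → Y
C(2)+V(21): 23 → X
C(2)+M(12): 14 → O
R(17)+H(7): 24 → Y
G(6)+V(21): 27≡1 → B
O(14)+M(12): 26≡0 → A
E(4)+H(7): 11 → L

COYGNMYXOYBAL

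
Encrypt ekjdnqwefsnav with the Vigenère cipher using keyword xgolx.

bqxokncsqpkgj

Repeat the key across the message: xgolxxgolxxgo
e(4)+x(23): 27≡1 → b
k(10)+g(6): 16 → q
j(9)+o(14): 23 → x
d(3)+l(11): 14 → o
n(13)+x(23): 36≡10 → k
q(16)+x(23): 39≡13 → n
w(22)+g(6): 28≡2 → c
e(4)+o(14): 18 → s
f(5)+l(11): 16 → q
s(18)+x(23): 41≡15 → p
n(13)+x(23): 36≡10 → k
a(0)+g(6): 6 → g
v(21)+o(14): 35≡9 → j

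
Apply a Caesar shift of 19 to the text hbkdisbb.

audwbluu

h(7): 7+19=26≡0 → a
b(1): 1+19=20 → u
k(10): 10+19=29≡3 → d
d(3): 3+19=22 → w
i(8): 8+19=27≡1 → b
s(18): 18+19=37≡11 → l
b(1): 1+19=20 → u
b(1): 1+19=20 → u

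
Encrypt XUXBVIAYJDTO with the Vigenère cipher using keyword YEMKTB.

VYJLOJYCVNMP

Repeat the key across the message: YEMKTBYEMKTB
X(23)+Y(24): 47≡21 → V
U(20)+E(4): 24 → Y
X(23)+M(12): 35≡9 → J
B(1)+K(10): 11 → L
V(21)+T(19): 40≡14 → O
I(8)+B(1): 9 → J
A(0)+Y(24): 24 → Y
Y(24)+E(4): 28≡2 → C
J(9)+M(12): 21 → V
D(3)+K(10): 13 → N
T(19)+T(19): 38≡12 → M
O(14)+B(1): 15 → P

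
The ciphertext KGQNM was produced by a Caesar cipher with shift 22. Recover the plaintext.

OKURQ

K(10): 10−22=-12≡14 → O
G(6): 6−22=-16≡10 → K
Q(16): 16−22=-6≡20 → U
N(13): 13−22=-9≡17 → R
M(12): 12−22=-10≡16 → Q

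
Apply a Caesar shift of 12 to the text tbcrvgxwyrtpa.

t(19): 19+12=31≡5 → f
b(1): 1+12=13 → n
c(2): 2+12=14 → o
r(17): 17+12=29≡3 → d
v(21): 21+12=33≡7 → h
g(6): 6+12=18 → s
x(23): 23+12=35≡9 → j
w(22): 22+12=34≡8 → i
y(24): 24+12=36≡10 → k
r(17): 17+12=29≡3 → d
t(19): 19+12=31≡5 → f
p(15): 15+12=27≡1 → b
a(0): 0+12=12 → m

fnodhsjikdfbm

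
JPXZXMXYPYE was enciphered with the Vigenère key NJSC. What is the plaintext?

Repeat the key across the ciphertext: NJSCNJSCNJS
J(9)−N(13): -4≡22 → W
P(15)−J(9): 6 → G
X(23)−S(18): 5 → F
Z(25)−C(2): 23 → X
X(23)−N(13): 10 → K
M(12)−J(9): 3 → D
X(23)−S(18): 5 → F
Y(24)−C(2): 22 → W
P(15)−N(13): 2 → C
Y(24)−J(9): 15 → P
E(4)−S(18): -14≡12 → M

WGFXKDFWCPM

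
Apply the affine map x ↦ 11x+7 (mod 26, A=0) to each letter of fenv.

f(5): 11·5+7=62≡10 → k
e(4): 11·4+7=51≡25 → z
n(13): 11·13+7=150≡20 → u
v(21): 11·21+7=238≡4 → e

kzue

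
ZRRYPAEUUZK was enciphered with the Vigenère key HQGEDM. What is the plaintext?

SBLUMOXEOVH

Repeat the key across the ciphertext: HQGEDMHQGED
Z(25)−H(7): 18 → S
R(17)−Q(16): 1 → B
R(17)−G(6): 11 → L
Y(24)−E(4): 20 → U
P(15)−D(3): 12 → M
A(0)−M(12): -12≡14 → O
E(4)−H(7): -3≡23 → X
U(20)−Q(16): 4 → E
U(20)−G(6): 14 → O
Z(25)−E(4): 21 → V
K(10)−D(3): 7 → H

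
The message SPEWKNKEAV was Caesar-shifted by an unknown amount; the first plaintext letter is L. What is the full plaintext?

LIXPDGDXTO

From the crib: S(18)−L(11)=7, so the shift is 7.
Subtract 7 from each ciphertext letter:
S(18): 18−7=11 → L
P(15): 15−7=8 → I
E(4): 4−7=-3≡23 → X
W(22): 22−7=15 → P
K(10): 10−7=3 → D
N(13): 13−7=6 → G
K(10): 10−7=3 → D
E(4): 4−7=-3≡23 → X
A(0): 0−7=-7≡19 → T
V(21): 21−7=14 → O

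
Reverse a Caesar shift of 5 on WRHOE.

W(22): 22−5=17 → R
R(17): 17−5=12 → M
H(7): 7−5=2 → C
O(14): 14−5=9 → J
E(4): 4−5=-1≡25 → Z

RMCJZ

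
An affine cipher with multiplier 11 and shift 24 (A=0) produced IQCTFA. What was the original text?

IEYJDM

The inverse of 11 mod 26 is 19, since 11·19=209≡1. Apply D(y)=19·(y−24) mod 26:
I(8): 19·(8−24)=-304≡8 → I
Q(16): 19·(16−24)=-152≡4 → E
C(2): 19·(2−24)=-418≡24 → Y
T(19): 19·(19−24)=-95≡9 → J
F(5): 19·(5−24)=-361≡3 → D
A(0): 19·(0−24)=-456≡12 → M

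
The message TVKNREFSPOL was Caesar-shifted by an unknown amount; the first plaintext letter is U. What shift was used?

From the crib: T(19)−U(20)=-1≡25, so the shift is 25.

25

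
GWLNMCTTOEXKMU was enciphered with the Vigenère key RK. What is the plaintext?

Repeat the key across the ciphertext: RKRKRKRKRKRKRK
G(6)−R(17): -11≡15 → P
W(22)−K(10): 12 → M
L(11)−R(17): -6≡20 → U
N(13)−K(10): 3 → D
M(12)−R(17): -5≡21 → V
C(2)−K(10): -8≡18 → S
T(19)−R(17): 2 → C
T(19)−K(10): 9 → J
O(14)−R(17): -3≡23 → X
E(4)−K(10): -6≡20 → U
X(23)−R(17): 6 → G
K(10)−K(10): 0 → A
M(12)−R(17): -5≡21 → V
U(20)−K(10): 10 → K

PMUDVSCJXUGAVK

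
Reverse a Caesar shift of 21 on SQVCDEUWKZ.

S(18): 18−21=-3≡23 → X
Q(16): 16−21=-5≡21 → V
V(21): 21−21=0 → A
C(2): 2−21=-19≡7 → H
D(3): 3−21=-18≡8 → I
E(4): 4−21=-17≡9 → J
U(20): 20−21=-1≡25 → Z
W(22): 22−21=1 → B
K(10): 10−21=-11≡15 → P
Z(25): 25−21=4 → E

XVAHIJZBPE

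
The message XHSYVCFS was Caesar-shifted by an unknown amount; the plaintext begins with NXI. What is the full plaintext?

NXIOLSVI

From the crib: X(23)−N(13)=10, so the shift is 10.
Subtract 10 from each ciphertext letter:
X(23): 23−10=13 → N
H(7): 7−10=-3≡23 → X
S(18): 18−10=8 → I
Y(24): 24−10=14 → O
V(21): 21−10=11 → L
C(2): 2−10=-8≡18 → S
F(5): 5−10=-5≡21 → V
S(18): 18−10=8 → I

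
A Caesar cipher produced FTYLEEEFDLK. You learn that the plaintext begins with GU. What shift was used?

From the crib: F(5)−G(6)=-1≡25, so the shift is 25.

25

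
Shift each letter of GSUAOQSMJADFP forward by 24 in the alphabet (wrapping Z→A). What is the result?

G(6): 6+24=30≡4 → E
S(18): 18+24=42≡16 → Q
U(20): 20+24=44≡18 → S
A(0): 0+24=24 → Y
O(14): 14+24=38≡12 → M
Q(16): 16+24=40≡14 → O
S(18): 18+24=42≡16 → Q
M(12): 12+24=36≡10 → K
J(9): 9+24=33≡7 → H
A(0): 0+24=24 → Y
D(3): 3+24=27≡1 → B
F(5): 5+24=29≡3 → D
P(15): 15+24=39≡13 → N

EQSYMOQKHYBDN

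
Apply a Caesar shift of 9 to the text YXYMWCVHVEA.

HGHVFLEQENJ

Y(24): 24+9=33≡7 → H
X(23): 23+9=32≡6 → G
Y(24): 24+9=33≡7 → H
M(12): 12+9=21 → V
W(22): 22+9=31≡5 → F
C(2): 2+9=11 → L
V(21): 21+9=30≡4 → E
H(7): 7+9=16 → Q
V(21): 21+9=30≡4 → E
E(4): 4+9=13 → N
A(0): 0+9=9 → J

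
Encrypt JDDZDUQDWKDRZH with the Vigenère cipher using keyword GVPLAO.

Repeat the key across the message: GVPLAOGVPLAOGV
J(9)+G(6): 15 → P
D(3)+V(21): 24 → Y
D(3)+P(15): 18 → S
Z(25)+L(11): 36≡10 → K
D(3)+A(0): 3 → D
U(20)+O(14): 34≡8 → I
Q(16)+G(6): 22 → W
D(3)+V(21): 24 → Y
W(22)+P(15): 37≡11 → L
K(10)+L(11): 21 → V
D(3)+A(0): 3 → D
R(17)+O(14): 31≡5 → F
Z(25)+G(6): 31≡5 → F
H(7)+V(21): 28≡2 → C

PYSKDIWYLVDFFC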